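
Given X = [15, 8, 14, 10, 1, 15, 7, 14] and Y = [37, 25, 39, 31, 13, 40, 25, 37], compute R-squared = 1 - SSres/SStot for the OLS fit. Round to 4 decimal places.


The fitted line is Y = 11.3534 + 1.8592*X.
SSres = 11.4253, SStot = 612.8750.
R^2 = 1 - SSres/SStot = 0.9814.

0.9814


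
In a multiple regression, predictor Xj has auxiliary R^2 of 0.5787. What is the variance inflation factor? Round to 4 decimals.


Using VIF = 1/(1 - R^2_j):
1 - 0.5787 = 0.4213.
VIF = 2.3736.

2.3736


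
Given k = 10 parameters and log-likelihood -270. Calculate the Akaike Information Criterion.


AIC = 2k - 2*loglik = 2(10) - 2(-270).
= 20 + 540 = 560.

560


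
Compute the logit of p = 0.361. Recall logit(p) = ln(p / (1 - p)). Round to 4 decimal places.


The odds are p/(1-p) = 0.361 / 0.639 = 0.5649.
logit(p) = ln(0.5649) = -0.5710.

-0.5710


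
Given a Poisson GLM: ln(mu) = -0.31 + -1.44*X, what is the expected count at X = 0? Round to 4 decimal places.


eta = -0.31 + -1.44 * 0 = -0.3100.
mu = exp(-0.3100) = 0.7334.

0.7334


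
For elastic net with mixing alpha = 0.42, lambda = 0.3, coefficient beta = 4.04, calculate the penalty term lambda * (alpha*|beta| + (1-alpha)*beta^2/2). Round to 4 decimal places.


Compute:
L1 = 0.42 * 4.04 = 1.6968.
L2 = 0.58 * 4.04^2 / 2 = 4.7333.
Penalty = 0.3 * (1.6968 + 4.7333) = 1.9290.

1.9290


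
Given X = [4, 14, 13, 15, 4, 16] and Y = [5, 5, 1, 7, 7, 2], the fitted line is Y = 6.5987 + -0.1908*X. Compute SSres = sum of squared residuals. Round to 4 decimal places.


Predicted values from Y = 6.5987 + -0.1908*X.
Residuals: [-0.8355, 1.0725, -3.1183, 3.2633, 1.1645, -1.5459].
SSres = 25.9671.

25.9671


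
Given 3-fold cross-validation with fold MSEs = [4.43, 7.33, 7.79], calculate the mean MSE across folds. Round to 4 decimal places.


Add all fold MSEs: 19.5500.
Divide by k = 3: 19.5500/3 = 6.5167.

6.5167


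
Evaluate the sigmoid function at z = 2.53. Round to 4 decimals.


First, exp(-2.5300) = 0.0797.
Then sigma(z) = 1/(1 + 0.0797) = 0.9262.

0.9262


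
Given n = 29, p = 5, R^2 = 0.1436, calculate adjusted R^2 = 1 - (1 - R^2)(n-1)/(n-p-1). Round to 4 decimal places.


Using the formula:
(1 - 0.1436) = 0.8564.
Multiply by 28/23: 0.8564 * 28 = 23.9792, then 23.9792 / 23 = 1.0426.
Adj R^2 = 1 - 1.0426 = -0.0426.

-0.0426


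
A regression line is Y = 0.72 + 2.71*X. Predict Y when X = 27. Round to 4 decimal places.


Plug X = 27 into Y = 0.72 + 2.71*X:
Y = 0.72 + 73.1700 = 73.8900.

73.8900


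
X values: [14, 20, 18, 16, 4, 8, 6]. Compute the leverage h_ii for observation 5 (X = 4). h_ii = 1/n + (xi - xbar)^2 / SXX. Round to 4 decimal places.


Compute xbar = 12.2857 with n = 7 observations.
SXX = 235.4286.
Leverage = 1/7 + (4 - 12.2857)^2/235.4286 = 0.4345.

0.4345


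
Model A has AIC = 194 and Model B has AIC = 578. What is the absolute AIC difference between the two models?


Compute |194 - 578| = 384.
Model A has the smaller AIC.

384


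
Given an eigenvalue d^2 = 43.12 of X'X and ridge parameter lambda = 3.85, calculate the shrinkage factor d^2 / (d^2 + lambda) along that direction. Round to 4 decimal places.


Compute the denominator: 43.12 + 3.85 = 46.9700.
Shrinkage factor = 43.12 / 46.9700 = 0.9180.

0.9180


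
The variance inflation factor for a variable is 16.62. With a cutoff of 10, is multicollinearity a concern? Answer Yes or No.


Compare VIF = 16.62 to the threshold of 10.
16.62 >= 10, so the answer is Yes.

Yes


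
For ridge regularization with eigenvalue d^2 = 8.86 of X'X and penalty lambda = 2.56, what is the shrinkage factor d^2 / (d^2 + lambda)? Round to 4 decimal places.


Compute the denominator: 8.86 + 2.56 = 11.4200.
Shrinkage factor = 8.86 / 11.4200 = 0.7758.

0.7758


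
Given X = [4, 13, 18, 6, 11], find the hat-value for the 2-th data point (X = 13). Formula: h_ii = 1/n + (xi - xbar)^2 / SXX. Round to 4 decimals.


Mean of X: xbar = 10.4000.
SXX = 125.2000.
For X = 13: h = 1/5 + (13 - 10.4000)^2/125.2000 = 0.2540.

0.2540


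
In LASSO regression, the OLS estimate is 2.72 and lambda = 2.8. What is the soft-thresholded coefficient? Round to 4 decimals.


Check: |2.72| = 2.72 vs lambda = 2.8.
Since |beta| <= lambda, the coefficient is set to 0.
Soft-thresholded coefficient = 0.0000.

0.0000


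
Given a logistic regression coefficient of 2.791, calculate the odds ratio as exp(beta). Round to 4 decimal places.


The odds ratio is computed as:
OR = e^(2.791) = 16.2973.

16.2973


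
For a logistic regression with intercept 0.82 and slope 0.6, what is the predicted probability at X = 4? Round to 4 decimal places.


z = 0.82 + 0.6 * 4 = 3.2200.
Sigmoid: P = 1 / (1 + exp(-3.2200)) = 0.9616.

0.9616


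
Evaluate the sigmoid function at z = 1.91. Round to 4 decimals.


exp(-1.9100) = 0.1481.
1 + exp(-z) = 1.1481.
sigmoid = 1/1.1481 = 0.8710.

0.8710


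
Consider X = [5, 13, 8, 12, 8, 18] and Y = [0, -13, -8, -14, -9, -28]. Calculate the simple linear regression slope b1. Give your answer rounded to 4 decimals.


First compute the means: xbar = 10.6667, ybar = -12.0000.
Then S_xx = sum((xi - xbar)^2) = 107.3333.
S_xy = sum((xi - xbar)(yi - ybar)) = -209.0000.
b1 = S_xy / S_xx = -209.0000 / 107.3333 = -1.9472.

-1.9472


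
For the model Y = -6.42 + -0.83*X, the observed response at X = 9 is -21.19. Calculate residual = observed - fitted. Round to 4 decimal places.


Fitted value at X = 9 is yhat = -6.42 + -0.83*9 = -13.8900.
Residual = -21.19 - -13.8900 = -7.3000.

-7.3000


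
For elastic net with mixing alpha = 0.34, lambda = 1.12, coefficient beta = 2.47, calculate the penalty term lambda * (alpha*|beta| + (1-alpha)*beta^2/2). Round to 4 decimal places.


Compute:
L1 = 0.34 * 2.47 = 0.8398.
L2 = 0.66 * 2.47^2 / 2 = 2.0133.
Penalty = 1.12 * (0.8398 + 2.0133) = 3.1955.

3.1955


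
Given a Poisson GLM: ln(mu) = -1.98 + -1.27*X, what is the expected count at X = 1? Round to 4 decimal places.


Linear predictor: eta = -1.98 + (-1.27)(1) = -3.2500.
Expected count: mu = exp(-3.2500) = 0.0388.

0.0388


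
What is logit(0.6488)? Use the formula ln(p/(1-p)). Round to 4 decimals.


Compute the odds: 0.6488/0.3512 = 1.8474.
Take the natural log: ln(1.8474) = 0.6138.

0.6138


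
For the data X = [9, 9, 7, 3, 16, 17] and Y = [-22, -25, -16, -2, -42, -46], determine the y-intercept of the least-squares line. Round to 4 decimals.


The slope is b1 = -3.0345.
Sample means are xbar = 10.1667 and ybar = -25.5000.
Intercept: b0 = -25.5000 - (-3.0345)(10.1667) = 5.3510.

5.3510


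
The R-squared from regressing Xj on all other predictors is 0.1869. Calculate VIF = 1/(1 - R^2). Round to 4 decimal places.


VIF = 1 / (1 - 0.1869).
= 1 / 0.8131 = 1.2299.

1.2299


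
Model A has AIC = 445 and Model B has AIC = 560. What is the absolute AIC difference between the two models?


|AIC_A - AIC_B| = |445 - 560| = 115.
Model A is preferred (lower AIC).

115


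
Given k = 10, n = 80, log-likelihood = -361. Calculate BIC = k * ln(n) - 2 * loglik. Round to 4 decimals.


ln(80) = 4.382027.
k * ln(n) = 10 * 4.382027 = 43.820270.
-2L = 722.
BIC = 43.820270 + 722 = 765.820270, which rounds to 765.8203.

765.8203


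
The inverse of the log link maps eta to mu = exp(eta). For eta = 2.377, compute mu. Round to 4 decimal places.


The inverse log link gives:
mu = exp(2.377) = 10.7725.

10.7725


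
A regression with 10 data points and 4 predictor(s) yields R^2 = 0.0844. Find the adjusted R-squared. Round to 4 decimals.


Using the formula:
(1 - 0.0844) = 0.9156.
Multiply by 9/5: 0.9156 * 9 = 8.2404, then 8.2404 / 5 = 1.6481.
Adj R^2 = 1 - 1.6481 = -0.6481.

-0.6481


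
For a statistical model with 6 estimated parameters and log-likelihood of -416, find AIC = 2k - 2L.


AIC = 2k - 2*loglik = 2(6) - 2(-416).
= 12 + 832 = 844.

844


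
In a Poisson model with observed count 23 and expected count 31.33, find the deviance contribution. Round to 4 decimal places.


y/mu = 23/31.33 = 0.734121 (approx.), and ln(23/31.33) = -0.309082.
y * ln(y/mu) = 23 * -0.309082 = -7.108886.
y - mu = -8.33.
D = 2 * (-7.108886 - -8.33) = 2.442228, which rounds to 2.4422.

2.4422


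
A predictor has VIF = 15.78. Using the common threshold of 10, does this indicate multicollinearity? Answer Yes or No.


Compare VIF = 15.78 to the threshold of 10.
15.78 >= 10, so the answer is Yes.

Yes


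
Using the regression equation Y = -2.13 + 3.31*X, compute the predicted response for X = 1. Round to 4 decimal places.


Predicted value:
Y = -2.13 + (3.31)(1) = -2.13 + 3.3100 = 1.1800.

1.1800


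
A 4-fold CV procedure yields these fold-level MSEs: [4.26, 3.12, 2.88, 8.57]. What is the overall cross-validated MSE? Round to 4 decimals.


Total MSE across folds = 18.8300.
CV-MSE = 18.8300/4 = 4.7075.

4.7075


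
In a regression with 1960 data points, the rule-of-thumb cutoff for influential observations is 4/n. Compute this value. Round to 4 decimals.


Using the rule of thumb:
Threshold = 4 / 1960 = 0.0020.

0.0020


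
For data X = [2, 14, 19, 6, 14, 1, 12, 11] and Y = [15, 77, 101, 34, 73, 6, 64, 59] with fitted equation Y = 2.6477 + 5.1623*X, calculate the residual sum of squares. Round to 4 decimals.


Predicted values from Y = 2.6477 + 5.1623*X.
Residuals: [2.0277, 2.0801, 0.2686, 0.3785, -1.9199, -1.8100, -0.5953, -0.4330].
SSres = 16.1578.

16.1578


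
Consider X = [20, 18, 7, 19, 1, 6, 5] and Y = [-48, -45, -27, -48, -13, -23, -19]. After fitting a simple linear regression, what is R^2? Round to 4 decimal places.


The fitted line is Y = -11.4854 + -1.8763*X.
SSres = 11.1868, SStot = 1316.8571.
R^2 = 1 - SSres/SStot = 0.9915.

0.9915


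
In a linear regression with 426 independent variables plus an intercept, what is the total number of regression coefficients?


Including the intercept, the model has 426 predictor coefficients + 1 intercept.
Total = 427.

427


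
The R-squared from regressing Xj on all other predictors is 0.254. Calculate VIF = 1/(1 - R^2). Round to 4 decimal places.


Using VIF = 1/(1 - R^2_j):
1 - 0.254 = 0.746.
VIF = 1.3405.

1.3405


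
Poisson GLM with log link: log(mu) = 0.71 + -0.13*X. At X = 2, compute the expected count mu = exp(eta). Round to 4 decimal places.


eta = 0.71 + -0.13 * 2 = 0.4500.
mu = exp(0.4500) = 1.5683.

1.5683


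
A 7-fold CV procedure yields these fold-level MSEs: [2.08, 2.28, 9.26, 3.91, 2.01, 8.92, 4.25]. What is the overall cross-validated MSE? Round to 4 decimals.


Sum of fold MSEs = 32.7100.
Average = 32.7100 / 7 = 4.6729.

4.6729


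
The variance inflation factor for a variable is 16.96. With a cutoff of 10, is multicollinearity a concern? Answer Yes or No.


The threshold is 10.
VIF = 16.96 is >= 10.
Multicollinearity indication: Yes.

Yes


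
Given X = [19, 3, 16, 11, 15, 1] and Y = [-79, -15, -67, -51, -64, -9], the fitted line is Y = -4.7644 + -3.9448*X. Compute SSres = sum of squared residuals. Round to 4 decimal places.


Predicted values from Y = -4.7644 + -3.9448*X.
Residuals: [0.7156, 1.5988, 0.8812, -2.8428, -0.0636, -0.2908].
SSres = 12.0149.

12.0149


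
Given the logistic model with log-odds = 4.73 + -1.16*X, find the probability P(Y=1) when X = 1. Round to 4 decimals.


z = 4.73 + -1.16 * 1 = 3.5700.
Sigmoid: P = 1 / (1 + exp(-3.5700)) = 0.9726.

0.9726


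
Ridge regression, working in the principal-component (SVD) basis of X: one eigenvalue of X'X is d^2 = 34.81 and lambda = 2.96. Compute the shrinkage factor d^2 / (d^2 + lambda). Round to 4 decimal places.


d^2 + lambda = 34.81 + 2.96 = 37.7700.
Shrinkage factor = 34.81/37.7700 = 0.9216.

0.9216


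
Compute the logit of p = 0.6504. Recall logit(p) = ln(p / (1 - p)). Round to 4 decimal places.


Compute the odds: 0.6504/0.3496 = 1.8604.
Take the natural log: ln(1.8604) = 0.6208.

0.6208


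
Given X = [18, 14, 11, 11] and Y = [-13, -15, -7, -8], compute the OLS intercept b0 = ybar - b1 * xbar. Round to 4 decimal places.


First find the slope: b1 = -0.8636.
Means: xbar = 13.5000, ybar = -10.7500.
b0 = ybar - b1 * xbar = -10.7500 - -0.8636 * 13.5000 = 0.9091.

0.9091


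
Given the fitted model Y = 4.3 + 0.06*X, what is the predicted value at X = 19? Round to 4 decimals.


Predicted value:
Y = 4.3 + (0.06)(19) = 4.3 + 1.1400 = 5.4400.

5.4400


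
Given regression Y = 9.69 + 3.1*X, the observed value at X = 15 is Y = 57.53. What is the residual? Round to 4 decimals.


Fitted value at X = 15 is yhat = 9.69 + 3.1*15 = 56.1900.
Residual = 57.53 - 56.1900 = 1.3400.

1.3400


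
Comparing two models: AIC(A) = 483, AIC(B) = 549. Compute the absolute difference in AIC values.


Absolute difference = |483 - 549| = 66.
The model with lower AIC (A) is preferred.

66


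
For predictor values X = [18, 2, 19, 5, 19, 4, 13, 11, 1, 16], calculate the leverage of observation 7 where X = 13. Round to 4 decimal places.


Compute xbar = 10.8000 with n = 10 observations.
SXX = 471.6000.
Leverage = 1/10 + (13 - 10.8000)^2/471.6000 = 0.1103.

0.1103


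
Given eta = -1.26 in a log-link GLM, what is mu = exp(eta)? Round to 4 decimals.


Apply the inverse link:
mu = e^-1.26 = 0.2837.

0.2837


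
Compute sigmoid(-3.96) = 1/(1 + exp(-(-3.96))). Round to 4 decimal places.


exp(3.9600) = 52.4573.
1 + exp(-z) = 53.4573.
sigmoid = 1/53.4573 = 0.0187.

0.0187


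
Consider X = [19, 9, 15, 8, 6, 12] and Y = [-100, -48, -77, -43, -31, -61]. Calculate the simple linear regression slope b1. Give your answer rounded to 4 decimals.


The sample means are xbar = 11.5000 and ybar = -60.0000.
Compute S_xx = 117.5000 and S_xy = -609.0000.
Slope b1 = S_xy / S_xx = -609.0000 / 117.5000 = -5.1830.

-5.1830


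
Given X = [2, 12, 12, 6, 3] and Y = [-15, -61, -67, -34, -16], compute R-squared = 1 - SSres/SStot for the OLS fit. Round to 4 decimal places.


Fit the OLS line: b0 = -3.0674, b1 = -5.0761.
SSres = 26.6674.
SStot = 2397.2000.
R^2 = 1 - 26.6674/2397.2000 = 0.9889.

0.9889


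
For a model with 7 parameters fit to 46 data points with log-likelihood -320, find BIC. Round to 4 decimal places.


ln(46) = 3.828641.
k * ln(n) = 7 * 3.828641 = 26.800487.
-2L = 640.
BIC = 26.800487 + 640 = 666.800487, which rounds to 666.8005.

666.8005


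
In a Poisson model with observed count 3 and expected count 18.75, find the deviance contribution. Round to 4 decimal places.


y/mu = 3/18.75 = 0.160000 (approx.), and ln(3/18.75) = -1.832581.
y * ln(y/mu) = 3 * -1.832581 = -5.497743.
y - mu = -15.75.
D = 2 * (-5.497743 - -15.75) = 20.504514, which rounds to 20.5045.

20.5045


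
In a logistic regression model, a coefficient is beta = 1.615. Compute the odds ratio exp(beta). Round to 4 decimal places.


exp(1.615) = 5.0279.
So the odds ratio is 5.0279.

5.0279


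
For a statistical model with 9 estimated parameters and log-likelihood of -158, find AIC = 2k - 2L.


AIC = 2k - 2*loglik = 2(9) - 2(-158).
= 18 + 316 = 334.

334


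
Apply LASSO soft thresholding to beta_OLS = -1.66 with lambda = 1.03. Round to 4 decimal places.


|beta_OLS| = 1.66.
lambda = 1.03.
Since |beta| > lambda, coefficient = sign(beta)*(|beta| - lambda) = -0.6300.
Result = -0.6300.

-0.6300


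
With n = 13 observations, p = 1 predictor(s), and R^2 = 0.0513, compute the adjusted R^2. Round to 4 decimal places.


Adjusted R^2 = 1 - (1 - R^2) * (n-1)/(n-p-1).
(1 - R^2) = 0.9487.
(n-1)/(n-p-1) = 12/11.
(1 - R^2) * (n-1) = 0.9487 * 12 = 11.3844.
Divide by (n-p-1): 11.3844 / 11 = 1.0349.
Adj R^2 = 1 - 1.0349 = -0.0349.

-0.0349


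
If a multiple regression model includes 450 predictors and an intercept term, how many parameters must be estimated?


Including the intercept, the model has 450 predictor coefficients + 1 intercept.
Total = 451.

451


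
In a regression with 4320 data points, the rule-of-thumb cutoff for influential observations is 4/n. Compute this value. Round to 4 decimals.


Using the rule of thumb:
Threshold = 4 / 4320 = 0.0009.

0.0009


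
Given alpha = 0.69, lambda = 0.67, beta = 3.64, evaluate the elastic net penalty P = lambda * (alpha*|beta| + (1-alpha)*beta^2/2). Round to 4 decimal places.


L1 component = 0.69 * |3.64| = 2.5116.
L2 component = 0.31 * 3.64^2 / 2 = 2.0537.
Penalty = 0.67 * (2.5116 + 2.0537) = 0.67 * 4.5653 = 3.0587.

3.0587


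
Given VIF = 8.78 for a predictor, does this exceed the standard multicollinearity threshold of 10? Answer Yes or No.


The threshold is 10.
VIF = 8.78 is < 10.
Multicollinearity indication: No.

No


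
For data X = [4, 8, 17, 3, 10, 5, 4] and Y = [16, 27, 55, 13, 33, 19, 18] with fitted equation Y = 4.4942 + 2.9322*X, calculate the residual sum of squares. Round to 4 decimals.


Predicted values from Y = 4.4942 + 2.9322*X.
Residuals: [-0.2230, -0.9518, 0.6584, -0.2908, -0.8162, -0.1552, 1.7770].
SSres = 5.3217.

5.3217


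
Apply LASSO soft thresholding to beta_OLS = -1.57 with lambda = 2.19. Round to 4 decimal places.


Check: |-1.57| = 1.57 vs lambda = 2.19.
Since |beta| <= lambda, the coefficient is set to 0.
Soft-thresholded coefficient = 0.0000.

0.0000


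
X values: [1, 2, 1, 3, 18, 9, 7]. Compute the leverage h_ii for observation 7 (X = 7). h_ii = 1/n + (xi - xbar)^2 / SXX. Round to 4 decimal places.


n = 7, xbar = 5.8571.
SXX = sum((xi - xbar)^2) = 228.8571.
h = 1/7 + (7 - 5.8571)^2 / 228.8571 = 0.1486.

0.1486


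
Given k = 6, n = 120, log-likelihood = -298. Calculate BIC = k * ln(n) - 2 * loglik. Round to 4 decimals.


ln(120) = 4.787492.
k * ln(n) = 6 * 4.787492 = 28.724952.
-2L = 596.
BIC = 28.724952 + 596 = 624.724952, which rounds to 624.7250.

624.7250


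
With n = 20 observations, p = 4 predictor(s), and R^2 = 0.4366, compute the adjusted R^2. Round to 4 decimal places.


Plug in: Adj R^2 = 1 - (1 - 0.4366) * 19/15.
= 1 - 0.5634 * 19/15
= 1 - 10.7046 / 15
= 1 - 0.7136 = 0.2864.

0.2864


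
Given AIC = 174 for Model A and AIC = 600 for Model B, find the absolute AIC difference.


Compute |174 - 600| = 426.
Model A has the smaller AIC.

426


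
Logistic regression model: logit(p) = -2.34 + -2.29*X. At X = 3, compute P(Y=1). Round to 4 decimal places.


Compute z = -2.34 + (-2.29)(3) = -9.2100.
exp(-z) = 9996.5969.
P = 1/(1 + 9996.5969) = 0.0001.

0.0001


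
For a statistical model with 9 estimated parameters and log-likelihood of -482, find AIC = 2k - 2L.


AIC = 2*9 - 2*(-482).
= 18 + 964 = 982.

982


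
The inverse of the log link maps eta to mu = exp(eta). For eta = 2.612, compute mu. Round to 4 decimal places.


The inverse log link gives:
mu = exp(2.612) = 13.6263.

13.6263


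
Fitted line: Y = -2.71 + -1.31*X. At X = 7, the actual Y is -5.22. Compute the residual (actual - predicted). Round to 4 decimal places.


Fitted value at X = 7 is yhat = -2.71 + -1.31*7 = -11.8800.
Residual = -5.22 - -11.8800 = 6.6600.

6.6600


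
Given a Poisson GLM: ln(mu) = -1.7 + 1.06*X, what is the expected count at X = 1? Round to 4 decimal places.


Linear predictor: eta = -1.7 + (1.06)(1) = -0.6400.
Expected count: mu = exp(-0.6400) = 0.5273.

0.5273


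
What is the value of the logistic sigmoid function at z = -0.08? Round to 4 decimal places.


First, exp(0.0800) = 1.0833.
Then sigma(z) = 1/(1 + 1.0833) = 0.4800.

0.4800


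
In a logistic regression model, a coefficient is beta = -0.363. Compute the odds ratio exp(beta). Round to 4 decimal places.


The odds ratio is computed as:
OR = e^(-0.363) = 0.6956.

0.6956


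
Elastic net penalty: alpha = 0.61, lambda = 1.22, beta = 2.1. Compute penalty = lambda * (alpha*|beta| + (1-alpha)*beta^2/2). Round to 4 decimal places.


alpha * |beta| = 0.61 * 2.1 = 1.2810.
(1-alpha) * beta^2/2 = 0.39 * 4.4100/2 = 0.8600.
Total = 1.22 * (1.2810 + 0.8600) = 2.6120.

2.6120


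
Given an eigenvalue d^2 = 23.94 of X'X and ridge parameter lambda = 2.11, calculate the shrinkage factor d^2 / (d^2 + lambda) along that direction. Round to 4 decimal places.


Compute the denominator: 23.94 + 2.11 = 26.0500.
Shrinkage factor = 23.94 / 26.0500 = 0.9190.

0.9190


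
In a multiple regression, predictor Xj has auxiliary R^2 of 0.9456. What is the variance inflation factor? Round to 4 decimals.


VIF = 1 / (1 - 0.9456).
= 1 / 0.0544 = 18.3824.

18.3824


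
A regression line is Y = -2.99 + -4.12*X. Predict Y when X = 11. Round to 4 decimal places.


Plug X = 11 into Y = -2.99 + -4.12*X:
Y = -2.99 + -45.3200 = -48.3100.

-48.3100


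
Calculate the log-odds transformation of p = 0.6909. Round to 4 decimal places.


Compute the odds: 0.6909/0.3091 = 2.2352.
Take the natural log: ln(2.2352) = 0.8043.

0.8043


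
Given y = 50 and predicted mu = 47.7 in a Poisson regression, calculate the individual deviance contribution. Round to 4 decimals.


Compute y*ln(y/mu) = 50*ln(50/47.7) = 50*0.047092 = 2.354600.
y - mu = 2.3.
D = 2*(2.354600 - (2.3)) = 0.109200, which rounds to 0.1092.

0.1092


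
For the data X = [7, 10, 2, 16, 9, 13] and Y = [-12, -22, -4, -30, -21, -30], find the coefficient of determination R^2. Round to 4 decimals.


After computing the OLS fit (b0=-0.3887, b1=-2.0468):
SSres = 32.5759, SStot = 524.8333.
R^2 = 1 - 32.5759/524.8333 = 0.9379.

0.9379


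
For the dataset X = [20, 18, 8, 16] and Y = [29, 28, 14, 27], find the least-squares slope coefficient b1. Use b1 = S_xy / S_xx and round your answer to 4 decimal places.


Calculate xbar = 15.5000, ybar = 24.5000.
S_xx = 83.0000, S_xy = 109.0000.
Using b1 = S_xy / S_xx = 109.0000 / 83.0000, we get b1 = 1.3133.

1.3133


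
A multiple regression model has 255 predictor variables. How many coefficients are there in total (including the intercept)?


Total coefficients = number of predictors + 1 (for the intercept).
= 255 + 1 = 256.

256


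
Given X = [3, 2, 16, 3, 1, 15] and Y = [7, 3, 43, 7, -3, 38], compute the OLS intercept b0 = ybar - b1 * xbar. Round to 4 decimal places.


The slope is b1 = 2.8216.
Sample means are xbar = 6.6667 and ybar = 15.8333.
Intercept: b0 = 15.8333 - (2.8216)(6.6667) = -2.9775.

-2.9775


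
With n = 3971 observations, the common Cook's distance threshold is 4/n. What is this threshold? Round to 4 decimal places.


Using the rule of thumb:
Threshold = 4 / 3971 = 0.0010.

0.0010


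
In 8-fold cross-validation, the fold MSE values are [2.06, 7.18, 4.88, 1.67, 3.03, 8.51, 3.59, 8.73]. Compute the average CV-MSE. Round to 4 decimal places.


Add all fold MSEs: 39.6500.
Divide by k = 8: 39.6500/8 = 4.9563.

4.9563


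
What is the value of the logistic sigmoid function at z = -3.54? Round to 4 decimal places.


First, exp(3.5400) = 34.4669.
Then sigma(z) = 1/(1 + 34.4669) = 0.0282.

0.0282


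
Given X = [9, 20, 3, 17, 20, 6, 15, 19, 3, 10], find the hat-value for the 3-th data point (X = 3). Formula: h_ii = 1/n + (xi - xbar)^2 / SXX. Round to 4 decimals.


Mean of X: xbar = 12.2000.
SXX = 421.6000.
For X = 3: h = 1/10 + (3 - 12.2000)^2/421.6000 = 0.3008.

0.3008


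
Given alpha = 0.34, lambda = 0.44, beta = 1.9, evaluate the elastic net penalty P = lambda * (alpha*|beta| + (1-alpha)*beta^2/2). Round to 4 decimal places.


Compute:
L1 = 0.34 * 1.9 = 0.6460.
L2 = 0.66 * 1.9^2 / 2 = 1.1913.
Penalty = 0.44 * (0.6460 + 1.1913) = 0.8084.

0.8084


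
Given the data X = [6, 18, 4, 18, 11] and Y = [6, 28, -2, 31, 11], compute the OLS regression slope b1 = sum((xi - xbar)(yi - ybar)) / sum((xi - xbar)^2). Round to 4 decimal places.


First compute the means: xbar = 11.4000, ybar = 14.8000.
Then S_xx = sum((xi - xbar)^2) = 171.2000.
S_xy = sum((xi - xbar)(yi - ybar)) = 367.4000.
b1 = S_xy / S_xx = 367.4000 / 171.2000 = 2.1460.

2.1460


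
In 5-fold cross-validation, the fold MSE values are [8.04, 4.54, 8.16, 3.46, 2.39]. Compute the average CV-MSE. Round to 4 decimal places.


Total MSE across folds = 26.5900.
CV-MSE = 26.5900/5 = 5.3180.

5.3180


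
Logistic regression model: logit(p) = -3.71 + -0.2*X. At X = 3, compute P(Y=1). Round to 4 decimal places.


z = -3.71 + -0.2 * 3 = -4.3100.
Sigmoid: P = 1 / (1 + exp(4.3100)) = 0.0133.

0.0133


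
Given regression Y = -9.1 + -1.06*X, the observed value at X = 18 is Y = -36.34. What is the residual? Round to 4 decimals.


Compute yhat = -9.1 + (-1.06)(18) = -28.1800.
Residual = actual - predicted = -36.34 - -28.1800 = -8.1600.

-8.1600


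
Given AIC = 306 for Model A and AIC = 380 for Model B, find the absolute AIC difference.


Absolute difference = |306 - 380| = 74.
The model with lower AIC (A) is preferred.

74


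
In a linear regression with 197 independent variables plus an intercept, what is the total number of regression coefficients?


Each predictor gets one coefficient, plus one intercept.
Total parameters = 197 + 1 = 198.

198


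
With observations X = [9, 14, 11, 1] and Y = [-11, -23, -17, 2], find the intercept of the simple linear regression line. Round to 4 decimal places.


First find the slope: b1 = -1.9111.
Means: xbar = 8.7500, ybar = -12.2500.
b0 = ybar - b1 * xbar = -12.2500 - -1.9111 * 8.7500 = 4.4717.

4.4717


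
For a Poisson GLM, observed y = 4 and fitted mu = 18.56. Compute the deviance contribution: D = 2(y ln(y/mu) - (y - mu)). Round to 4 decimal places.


First: ln(4/18.56) = -1.534714.
Then: 4 * -1.534714 = -6.138856.
y - mu = 4 - 18.56 = -14.56.
D = 2(-6.138856 - -14.56) = 16.842288, which rounds to 16.8423.

16.8423


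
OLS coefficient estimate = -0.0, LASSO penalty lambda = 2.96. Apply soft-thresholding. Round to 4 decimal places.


|beta_OLS| = 0.0.
lambda = 2.96.
Since |beta| <= lambda, the coefficient is set to 0.
Result = 0.0000.

0.0000


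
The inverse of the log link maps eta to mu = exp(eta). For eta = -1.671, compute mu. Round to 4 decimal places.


Apply the inverse link:
mu = e^-1.671 = 0.1881.

0.1881


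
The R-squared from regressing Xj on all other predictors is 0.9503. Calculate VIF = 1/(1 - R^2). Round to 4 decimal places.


VIF = 1 / (1 - 0.9503).
= 1 / 0.0497 = 20.1207.

20.1207


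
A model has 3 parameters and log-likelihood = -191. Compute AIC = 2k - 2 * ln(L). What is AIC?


AIC = 2k - 2*loglik = 2(3) - 2(-191).
= 6 + 382 = 388.

388


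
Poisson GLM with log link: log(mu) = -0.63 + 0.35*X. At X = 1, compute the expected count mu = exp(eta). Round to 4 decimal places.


Compute eta = -0.63 + 0.35 * 1 = -0.2800.
Apply inverse link: mu = e^-0.2800 = 0.7558.

0.7558


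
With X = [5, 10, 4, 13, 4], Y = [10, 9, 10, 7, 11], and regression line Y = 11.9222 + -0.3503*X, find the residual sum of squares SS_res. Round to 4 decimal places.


For each point, residual = actual - predicted.
Residuals: [-0.1707, 0.5808, -0.5210, -0.3683, 0.4790].
Sum of squared residuals = 1.0030.

1.0030


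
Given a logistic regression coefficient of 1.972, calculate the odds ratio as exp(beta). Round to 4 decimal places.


Odds ratio = exp(beta) = exp(1.972).
= 7.1850.

7.1850


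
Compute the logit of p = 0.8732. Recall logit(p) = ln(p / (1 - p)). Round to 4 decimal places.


The odds are p/(1-p) = 0.8732 / 0.1268 = 6.8864.
logit(p) = ln(6.8864) = 1.9296.

1.9296


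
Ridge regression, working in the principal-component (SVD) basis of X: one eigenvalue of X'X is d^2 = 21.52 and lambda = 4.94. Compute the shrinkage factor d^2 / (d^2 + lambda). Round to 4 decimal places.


Compute the denominator: 21.52 + 4.94 = 26.4600.
Shrinkage factor = 21.52 / 26.4600 = 0.8133.

0.8133


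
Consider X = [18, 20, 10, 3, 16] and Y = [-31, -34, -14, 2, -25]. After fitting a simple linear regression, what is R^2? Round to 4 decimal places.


The fitted line is Y = 7.9979 + -2.1192*X.
SSres = 2.4812, SStot = 861.2000.
R^2 = 1 - SSres/SStot = 0.9971.

0.9971


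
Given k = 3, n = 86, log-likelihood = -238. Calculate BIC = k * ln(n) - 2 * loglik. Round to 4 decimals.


k * ln(n) = 3 * ln(86) = 3 * 4.454347 = 13.363041.
-2 * loglik = -2 * (-238) = 476.
BIC = 13.363041 + 476 = 489.363041, which rounds to 489.3630.

489.3630


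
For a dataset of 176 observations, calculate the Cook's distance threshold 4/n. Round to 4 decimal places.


Using the rule of thumb:
Threshold = 4 / 176 = 0.0227.

0.0227


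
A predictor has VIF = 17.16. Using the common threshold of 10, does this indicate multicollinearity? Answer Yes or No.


The threshold is 10.
VIF = 17.16 is >= 10.
Multicollinearity indication: Yes.

Yes


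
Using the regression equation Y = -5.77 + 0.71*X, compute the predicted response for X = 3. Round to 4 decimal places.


Substitute X = 3 into the equation:
Y = -5.77 + 0.71 * 3 = -5.77 + 2.1300 = -3.6400.

-3.6400


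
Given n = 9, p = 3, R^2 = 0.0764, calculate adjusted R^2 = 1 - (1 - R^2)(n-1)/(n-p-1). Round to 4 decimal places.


Plug in: Adj R^2 = 1 - (1 - 0.0764) * 8/5.
= 1 - 0.9236 * 8/5
= 1 - 7.3888 / 5
= 1 - 1.4778 = -0.4778.

-0.4778


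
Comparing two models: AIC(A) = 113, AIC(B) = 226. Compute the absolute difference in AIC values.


Absolute difference = |113 - 226| = 113.
The model with lower AIC (A) is preferred.

113


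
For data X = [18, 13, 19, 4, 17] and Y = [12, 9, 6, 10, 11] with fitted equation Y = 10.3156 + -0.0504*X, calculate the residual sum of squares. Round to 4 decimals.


For each point, residual = actual - predicted.
Residuals: [2.5916, -0.6604, -3.3580, -0.1140, 1.5412].
Sum of squared residuals = 20.8170.

20.8170


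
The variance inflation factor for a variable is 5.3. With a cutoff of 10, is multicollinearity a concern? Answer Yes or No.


Check: VIF = 5.3 vs threshold = 10.
Since 5.3 < 10, the answer is No.

No


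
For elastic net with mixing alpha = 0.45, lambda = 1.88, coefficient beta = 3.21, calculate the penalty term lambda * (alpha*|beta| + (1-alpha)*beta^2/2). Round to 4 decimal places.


L1 component = 0.45 * |3.21| = 1.4445.
L2 component = 0.55 * 3.21^2 / 2 = 2.8336.
Penalty = 1.88 * (1.4445 + 2.8336) = 1.88 * 4.2781 = 8.0429.

8.0429


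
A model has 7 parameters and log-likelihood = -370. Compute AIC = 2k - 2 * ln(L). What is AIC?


AIC = 2k - 2*loglik = 2(7) - 2(-370).
= 14 + 740 = 754.

754


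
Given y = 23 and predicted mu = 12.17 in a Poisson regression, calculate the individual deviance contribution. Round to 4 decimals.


y/mu = 23/12.17 = 1.889893 (approx.), and ln(23/12.17) = 0.636520.
y * ln(y/mu) = 23 * 0.636520 = 14.639960.
y - mu = 10.83.
D = 2 * (14.639960 - 10.83) = 7.619920, which rounds to 7.6199.

7.6199


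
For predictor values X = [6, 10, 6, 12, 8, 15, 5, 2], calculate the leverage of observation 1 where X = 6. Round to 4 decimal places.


Mean of X: xbar = 8.0000.
SXX = 122.0000.
For X = 6: h = 1/8 + (6 - 8.0000)^2/122.0000 = 0.1578.

0.1578


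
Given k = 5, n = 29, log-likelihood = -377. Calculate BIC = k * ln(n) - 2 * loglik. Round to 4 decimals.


k * ln(n) = 5 * ln(29) = 5 * 3.367296 = 16.836480.
-2 * loglik = -2 * (-377) = 754.
BIC = 16.836480 + 754 = 770.836480, which rounds to 770.8365.

770.8365


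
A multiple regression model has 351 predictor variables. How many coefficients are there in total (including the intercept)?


Each predictor gets one coefficient, plus one intercept.
Total parameters = 351 + 1 = 352.

352


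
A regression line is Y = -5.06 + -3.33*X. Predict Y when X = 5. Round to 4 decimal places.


Predicted value:
Y = -5.06 + (-3.33)(5) = -5.06 + -16.6500 = -21.7100.

-21.7100


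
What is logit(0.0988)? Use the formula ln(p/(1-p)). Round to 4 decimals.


Compute the odds: 0.0988/0.9012 = 0.1096.
Take the natural log: ln(0.1096) = -2.2106.

-2.2106


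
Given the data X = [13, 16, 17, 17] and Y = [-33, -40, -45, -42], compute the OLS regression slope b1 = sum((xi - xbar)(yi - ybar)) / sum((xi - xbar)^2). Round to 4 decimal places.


Calculate xbar = 15.7500, ybar = -40.0000.
S_xx = 10.7500, S_xy = -28.0000.
Using b1 = S_xy / S_xx = -28.0000 / 10.7500, we get b1 = -2.6047.

-2.6047


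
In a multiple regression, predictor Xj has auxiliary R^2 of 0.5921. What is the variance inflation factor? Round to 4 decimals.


Denominator: 1 - 0.5921 = 0.4079.
VIF = 1 / 0.4079 = 2.4516.

2.4516


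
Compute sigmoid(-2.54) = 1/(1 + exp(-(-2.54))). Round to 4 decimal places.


Compute exp(2.5400) = 12.6797.
Sigmoid = 1 / (1 + 12.6797) = 1 / 13.6797 = 0.0731.

0.0731


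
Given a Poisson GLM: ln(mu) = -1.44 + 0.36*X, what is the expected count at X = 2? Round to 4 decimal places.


Compute eta = -1.44 + 0.36 * 2 = -0.7200.
Apply inverse link: mu = e^-0.7200 = 0.4868.

0.4868


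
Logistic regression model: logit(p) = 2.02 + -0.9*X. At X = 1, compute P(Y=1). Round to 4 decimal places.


z = 2.02 + -0.9 * 1 = 1.1200.
Sigmoid: P = 1 / (1 + exp(-1.1200)) = 0.7540.

0.7540


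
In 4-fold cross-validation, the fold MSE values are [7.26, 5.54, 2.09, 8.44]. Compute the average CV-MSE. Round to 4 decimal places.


Sum of fold MSEs = 23.3300.
Average = 23.3300 / 4 = 5.8325.

5.8325


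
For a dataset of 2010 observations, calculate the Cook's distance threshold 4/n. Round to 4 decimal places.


Cook's distance cutoff = 4/n = 4/2010.
= 0.0020.

0.0020


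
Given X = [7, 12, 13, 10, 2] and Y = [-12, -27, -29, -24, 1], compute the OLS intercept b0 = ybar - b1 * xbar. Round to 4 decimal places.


The slope is b1 = -2.8198.
Sample means are xbar = 8.8000 and ybar = -18.2000.
Intercept: b0 = -18.2000 - (-2.8198)(8.8000) = 6.6142.

6.6142


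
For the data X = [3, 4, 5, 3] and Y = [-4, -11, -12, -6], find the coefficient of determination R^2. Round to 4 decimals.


After computing the OLS fit (b0=5.7273, b1=-3.7273):
SSres = 6.5455, SStot = 44.7500.
R^2 = 1 - 6.5455/44.7500 = 0.8537.

0.8537


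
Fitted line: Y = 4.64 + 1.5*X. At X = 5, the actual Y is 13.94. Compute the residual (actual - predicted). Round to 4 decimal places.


Predicted = 4.64 + 1.5 * 5 = 12.1400.
Residual = 13.94 - 12.1400 = 1.8000.

1.8000


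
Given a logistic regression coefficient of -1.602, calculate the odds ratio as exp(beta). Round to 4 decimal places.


exp(-1.602) = 0.2015.
So the odds ratio is 0.2015.

0.2015


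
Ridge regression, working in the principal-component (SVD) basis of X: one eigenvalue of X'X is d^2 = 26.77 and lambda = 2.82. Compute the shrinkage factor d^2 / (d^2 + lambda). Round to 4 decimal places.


d^2 + lambda = 26.77 + 2.82 = 29.5900.
Shrinkage factor = 26.77/29.5900 = 0.9047.

0.9047


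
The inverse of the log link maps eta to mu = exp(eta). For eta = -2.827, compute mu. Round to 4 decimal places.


mu = exp(eta) = exp(-2.827).
= 0.0592.

0.0592


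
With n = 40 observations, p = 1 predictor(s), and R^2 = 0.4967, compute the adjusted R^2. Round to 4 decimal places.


Adjusted R^2 = 1 - (1 - R^2) * (n-1)/(n-p-1).
(1 - R^2) = 0.5033.
(n-1)/(n-p-1) = 39/38.
(1 - R^2) * (n-1) = 0.5033 * 39 = 19.6287.
Divide by (n-p-1): 19.6287 / 38 = 0.5165.
Adj R^2 = 1 - 0.5165 = 0.4835.

0.4835


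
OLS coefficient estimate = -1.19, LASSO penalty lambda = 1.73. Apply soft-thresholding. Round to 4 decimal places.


Check: |-1.19| = 1.19 vs lambda = 1.73.
Since |beta| <= lambda, the coefficient is set to 0.
Soft-thresholded coefficient = 0.0000.

0.0000


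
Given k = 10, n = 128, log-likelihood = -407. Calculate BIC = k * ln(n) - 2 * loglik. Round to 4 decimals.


k * ln(n) = 10 * ln(128) = 10 * 4.852030 = 48.520300.
-2 * loglik = -2 * (-407) = 814.
BIC = 48.520300 + 814 = 862.520300, which rounds to 862.5203.

862.5203


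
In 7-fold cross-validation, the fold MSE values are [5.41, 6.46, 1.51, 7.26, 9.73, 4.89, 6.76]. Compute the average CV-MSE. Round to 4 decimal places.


Total MSE across folds = 42.0200.
CV-MSE = 42.0200/7 = 6.0029.

6.0029


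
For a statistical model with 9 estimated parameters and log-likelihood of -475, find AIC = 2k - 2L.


AIC = 2*9 - 2*(-475).
= 18 + 950 = 968.

968


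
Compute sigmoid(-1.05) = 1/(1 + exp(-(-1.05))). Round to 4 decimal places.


exp(1.0500) = 2.8577.
1 + exp(-z) = 3.8577.
sigmoid = 1/3.8577 = 0.2592.

0.2592


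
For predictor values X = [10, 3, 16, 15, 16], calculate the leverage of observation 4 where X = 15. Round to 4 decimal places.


n = 5, xbar = 12.0000.
SXX = sum((xi - xbar)^2) = 126.0000.
h = 1/5 + (15 - 12.0000)^2 / 126.0000 = 0.2714.

0.2714


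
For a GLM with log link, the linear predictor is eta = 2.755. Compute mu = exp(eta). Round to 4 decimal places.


mu = exp(eta) = exp(2.755).
= 15.7210.

15.7210


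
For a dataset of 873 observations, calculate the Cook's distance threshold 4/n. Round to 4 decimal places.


Cook's distance cutoff = 4/n = 4/873.
= 0.0046.

0.0046


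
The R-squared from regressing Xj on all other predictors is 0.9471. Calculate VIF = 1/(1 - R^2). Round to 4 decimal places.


Using VIF = 1/(1 - R^2_j):
1 - 0.9471 = 0.0529.
VIF = 18.9036.

18.9036


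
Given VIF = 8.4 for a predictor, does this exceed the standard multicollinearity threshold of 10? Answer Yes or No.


The threshold is 10.
VIF = 8.4 is < 10.
Multicollinearity indication: No.

No


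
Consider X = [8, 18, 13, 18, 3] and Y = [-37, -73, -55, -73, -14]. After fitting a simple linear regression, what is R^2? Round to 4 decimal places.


Fit the OLS line: b0 = -4.0235, b1 = -3.8647.
SSres = 8.0882.
SStot = 2547.2000.
R^2 = 1 - 8.0882/2547.2000 = 0.9968.

0.9968


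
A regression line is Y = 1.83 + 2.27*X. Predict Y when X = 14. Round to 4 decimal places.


Substitute X = 14 into the equation:
Y = 1.83 + 2.27 * 14 = 1.83 + 31.7800 = 33.6100.

33.6100


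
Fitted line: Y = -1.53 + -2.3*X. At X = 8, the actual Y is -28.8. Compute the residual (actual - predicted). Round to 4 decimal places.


Compute yhat = -1.53 + (-2.3)(8) = -19.9300.
Residual = actual - predicted = -28.8 - -19.9300 = -8.8700.

-8.8700


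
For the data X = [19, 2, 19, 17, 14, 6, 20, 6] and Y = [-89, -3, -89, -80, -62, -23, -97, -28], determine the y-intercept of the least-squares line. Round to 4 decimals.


First find the slope: b1 = -5.0378.
Means: xbar = 12.8750, ybar = -58.8750.
b0 = ybar - b1 * xbar = -58.8750 - -5.0378 * 12.8750 = 5.9870.

5.9870


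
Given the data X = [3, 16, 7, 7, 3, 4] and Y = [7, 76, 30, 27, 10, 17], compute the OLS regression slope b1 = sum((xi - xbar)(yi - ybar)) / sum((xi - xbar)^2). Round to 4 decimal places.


First compute the means: xbar = 6.6667, ybar = 27.8333.
Then S_xx = sum((xi - xbar)^2) = 121.3333.
S_xy = sum((xi - xbar)(yi - ybar)) = 620.6667.
b1 = S_xy / S_xx = 620.6667 / 121.3333 = 5.1154.

5.1154


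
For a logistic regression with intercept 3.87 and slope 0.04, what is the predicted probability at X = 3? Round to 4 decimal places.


z = 3.87 + 0.04 * 3 = 3.9900.
Sigmoid: P = 1 / (1 + exp(-3.9900)) = 0.9818.

0.9818


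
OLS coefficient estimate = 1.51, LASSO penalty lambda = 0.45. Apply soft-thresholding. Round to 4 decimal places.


Absolute value: |1.51| = 1.51.
Compare to lambda = 0.45.
Since |beta| > lambda, coefficient = sign(beta)*(|beta| - lambda) = 1.0600.

1.0600


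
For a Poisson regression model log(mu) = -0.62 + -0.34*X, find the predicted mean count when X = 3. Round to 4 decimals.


eta = -0.62 + -0.34 * 3 = -1.6400.
mu = exp(-1.6400) = 0.1940.

0.1940


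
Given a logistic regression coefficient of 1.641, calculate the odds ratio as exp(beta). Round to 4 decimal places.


The odds ratio is computed as:
OR = e^(1.641) = 5.1603.

5.1603


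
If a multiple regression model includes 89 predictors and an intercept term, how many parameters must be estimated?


Each predictor gets one coefficient, plus one intercept.
Total parameters = 89 + 1 = 90.

90


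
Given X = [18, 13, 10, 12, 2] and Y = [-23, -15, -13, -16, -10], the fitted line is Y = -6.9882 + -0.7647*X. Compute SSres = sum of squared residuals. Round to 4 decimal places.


For each point, residual = actual - predicted.
Residuals: [-2.2472, 1.9293, 1.6352, 0.1646, -1.4824].
Sum of squared residuals = 13.6706.

13.6706
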